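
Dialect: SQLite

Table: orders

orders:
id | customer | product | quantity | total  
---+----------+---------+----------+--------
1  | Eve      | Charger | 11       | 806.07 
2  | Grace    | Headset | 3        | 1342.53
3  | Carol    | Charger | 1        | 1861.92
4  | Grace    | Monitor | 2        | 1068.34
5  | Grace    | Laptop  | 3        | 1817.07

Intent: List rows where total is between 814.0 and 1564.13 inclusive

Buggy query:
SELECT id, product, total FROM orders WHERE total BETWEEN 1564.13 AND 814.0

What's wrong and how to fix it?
Bug: The bounds are reversed; BETWEEN a AND b requires a <= b to match anything

Fix: Swap the bounds so the smaller value comes first

Corrected query:
SELECT id, product, total FROM orders WHERE total BETWEEN 814.0 AND 1564.13

Result:
id | product | total  
---+---------+--------
2  | Headset | 1342.53
4  | Monitor | 1068.34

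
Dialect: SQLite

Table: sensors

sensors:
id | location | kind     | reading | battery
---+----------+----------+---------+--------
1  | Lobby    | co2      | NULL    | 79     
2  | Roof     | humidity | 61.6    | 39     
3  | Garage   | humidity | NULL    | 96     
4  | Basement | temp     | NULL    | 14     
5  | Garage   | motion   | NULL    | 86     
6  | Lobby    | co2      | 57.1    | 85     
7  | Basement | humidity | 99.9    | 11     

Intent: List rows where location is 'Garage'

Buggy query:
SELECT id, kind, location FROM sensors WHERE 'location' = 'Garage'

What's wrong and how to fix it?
Bug: Single quotes denote string literals in SQL; the column name is being compared as a constant string

Fix: Remove the quotes around the column name (or use double quotes for an identifier)

Corrected query:
SELECT id, kind, location FROM sensors WHERE location = 'Garage'

Result:
id | kind     | location
---+----------+---------
3  | humidity | Garage  
5  | motion   | Garage  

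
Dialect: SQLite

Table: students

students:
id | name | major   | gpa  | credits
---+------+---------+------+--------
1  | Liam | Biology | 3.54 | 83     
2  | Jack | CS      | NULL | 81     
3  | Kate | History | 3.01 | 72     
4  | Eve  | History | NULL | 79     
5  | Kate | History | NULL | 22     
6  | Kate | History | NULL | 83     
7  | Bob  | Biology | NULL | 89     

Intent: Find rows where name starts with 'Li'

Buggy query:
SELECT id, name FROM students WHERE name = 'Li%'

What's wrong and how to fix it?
Bug: '=' compares the literal string including the % character; pattern matching needs LIKE

Fix: Replace '=' with LIKE so 'Li%' is treated as a pattern

Corrected query:
SELECT id, name FROM students WHERE name LIKE 'Li%'

Result:
id | name
---+-----
1  | Liam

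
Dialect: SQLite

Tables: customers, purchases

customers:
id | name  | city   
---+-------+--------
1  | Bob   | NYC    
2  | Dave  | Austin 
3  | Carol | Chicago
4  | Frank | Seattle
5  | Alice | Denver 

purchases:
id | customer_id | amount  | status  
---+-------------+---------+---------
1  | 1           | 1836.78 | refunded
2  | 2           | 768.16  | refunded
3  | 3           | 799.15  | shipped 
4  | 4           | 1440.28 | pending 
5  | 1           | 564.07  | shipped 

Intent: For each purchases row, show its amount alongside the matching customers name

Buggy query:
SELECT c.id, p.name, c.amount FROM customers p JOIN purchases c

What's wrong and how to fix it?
Bug: Missing join condition: each purchases row is matched to all customers rows instead of just its own

Fix: Add ON c.customer_id = p.id to the JOIN

Corrected query:
SELECT c.id, p.name, c.amount FROM customers p JOIN purchases c ON c.customer_id = p.id

Result:
id | name  | amount 
---+-------+--------
1  | Bob   | 1836.78
2  | Dave  | 768.16 
3  | Carol | 799.15 
4  | Frank | 1440.28
5  | Bob   | 564.07 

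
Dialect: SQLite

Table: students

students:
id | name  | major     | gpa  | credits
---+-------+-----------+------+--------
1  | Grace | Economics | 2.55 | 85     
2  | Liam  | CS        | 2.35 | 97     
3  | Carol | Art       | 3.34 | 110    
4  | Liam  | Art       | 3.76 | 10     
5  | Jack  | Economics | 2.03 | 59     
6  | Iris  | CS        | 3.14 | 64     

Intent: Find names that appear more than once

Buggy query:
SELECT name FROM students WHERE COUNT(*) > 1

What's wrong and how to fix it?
Bug: WHERE can't reference COUNT(*); aggregates are computed after WHERE

Fix: Group first, then use HAVING for the count condition

Corrected query:
SELECT name FROM students GROUP BY name HAVING COUNT(*) > 1

Result:
name
----
Liam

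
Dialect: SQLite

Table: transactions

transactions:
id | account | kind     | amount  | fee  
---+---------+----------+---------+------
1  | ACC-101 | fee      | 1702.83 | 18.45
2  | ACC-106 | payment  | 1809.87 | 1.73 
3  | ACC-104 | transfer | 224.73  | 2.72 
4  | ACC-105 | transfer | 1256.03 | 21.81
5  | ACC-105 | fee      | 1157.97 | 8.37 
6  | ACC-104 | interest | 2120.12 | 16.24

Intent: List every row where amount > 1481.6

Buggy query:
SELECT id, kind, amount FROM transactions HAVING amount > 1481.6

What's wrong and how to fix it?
Bug: This is a non-aggregate query (no GROUP BY, no aggregates), so in SQLite the HAVING clause is invalid here; a row-level condition belongs in WHERE

Fix: Replace HAVING with WHERE since the condition applies to individual rows

Corrected query:
SELECT id, kind, amount FROM transactions WHERE amount > 1481.6

Result:
id | kind     | amount 
---+----------+--------
1  | fee      | 1702.83
2  | payment  | 1809.87
6  | interest | 2120.12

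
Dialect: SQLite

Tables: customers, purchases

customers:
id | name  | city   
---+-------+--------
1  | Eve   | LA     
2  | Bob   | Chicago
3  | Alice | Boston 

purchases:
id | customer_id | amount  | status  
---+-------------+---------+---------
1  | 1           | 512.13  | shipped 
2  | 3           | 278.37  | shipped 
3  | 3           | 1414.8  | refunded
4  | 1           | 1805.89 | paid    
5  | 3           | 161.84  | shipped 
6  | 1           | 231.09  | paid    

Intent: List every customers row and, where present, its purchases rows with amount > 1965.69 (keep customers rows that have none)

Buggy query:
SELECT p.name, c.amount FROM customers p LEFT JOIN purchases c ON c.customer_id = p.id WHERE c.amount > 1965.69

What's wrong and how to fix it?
Bug: Filtering c.amount in WHERE discards the NULL rows produced by LEFT JOIN, turning it into an inner join

Fix: Move the right-table condition into the ON clause so unmatched parents are kept

Corrected query:
SELECT p.name, c.amount FROM customers p LEFT JOIN purchases c ON c.customer_id = p.id AND c.amount > 1965.69

Result:
name  | amount
------+-------
Eve   | NULL  
Bob   | NULL  
Alice | NULL  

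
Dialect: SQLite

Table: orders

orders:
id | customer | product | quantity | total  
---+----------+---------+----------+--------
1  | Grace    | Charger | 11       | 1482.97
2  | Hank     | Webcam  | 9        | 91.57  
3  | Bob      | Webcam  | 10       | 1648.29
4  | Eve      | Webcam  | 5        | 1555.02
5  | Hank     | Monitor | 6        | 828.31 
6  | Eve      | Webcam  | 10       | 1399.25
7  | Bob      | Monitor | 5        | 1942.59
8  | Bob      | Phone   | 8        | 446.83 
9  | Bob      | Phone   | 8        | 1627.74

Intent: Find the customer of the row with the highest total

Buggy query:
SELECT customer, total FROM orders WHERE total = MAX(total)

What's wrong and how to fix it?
Bug: MAX(total) is an aggregate and cannot be used directly in WHERE

Fix: Use a subquery: WHERE total = (SELECT MAX(total) FROM orders)

Corrected query:
SELECT customer, total FROM orders WHERE total = (SELECT MAX(total) FROM orders)

Result:
customer | total  
---------+--------
Bob      | 1942.59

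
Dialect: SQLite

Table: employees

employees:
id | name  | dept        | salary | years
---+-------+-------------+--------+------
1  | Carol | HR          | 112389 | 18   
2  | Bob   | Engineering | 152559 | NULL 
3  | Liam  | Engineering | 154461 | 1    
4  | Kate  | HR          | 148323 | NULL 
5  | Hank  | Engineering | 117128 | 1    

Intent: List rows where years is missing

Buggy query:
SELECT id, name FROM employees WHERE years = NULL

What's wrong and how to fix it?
Bug: Comparing to NULL with '=' never matches; NULL = NULL is unknown, not true

Fix: Use IS NULL to test for NULL

Corrected query:
SELECT id, name FROM employees WHERE years IS NULL

Result:
id | name
---+-----
2  | Bob 
4  | Kate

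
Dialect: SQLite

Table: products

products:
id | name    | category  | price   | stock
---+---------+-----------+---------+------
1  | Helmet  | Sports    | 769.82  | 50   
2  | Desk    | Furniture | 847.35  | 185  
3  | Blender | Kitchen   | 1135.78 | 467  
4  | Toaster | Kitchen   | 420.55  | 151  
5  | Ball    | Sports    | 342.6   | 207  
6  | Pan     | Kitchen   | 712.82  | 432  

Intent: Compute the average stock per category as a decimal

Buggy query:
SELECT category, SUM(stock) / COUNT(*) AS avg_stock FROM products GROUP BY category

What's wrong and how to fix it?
Bug: SUM(stock) and COUNT(*) are both integers; the division truncates the fractional part

Fix: Cast one side to REAL so the division keeps the fractional part

Corrected query:
SELECT category, SUM(stock) * 1.0 / COUNT(*) AS avg_stock FROM products GROUP BY category

Result:
category  | avg_stock
----------+----------
Furniture | 185      
Kitchen   | 350      
Sports    | 128.5    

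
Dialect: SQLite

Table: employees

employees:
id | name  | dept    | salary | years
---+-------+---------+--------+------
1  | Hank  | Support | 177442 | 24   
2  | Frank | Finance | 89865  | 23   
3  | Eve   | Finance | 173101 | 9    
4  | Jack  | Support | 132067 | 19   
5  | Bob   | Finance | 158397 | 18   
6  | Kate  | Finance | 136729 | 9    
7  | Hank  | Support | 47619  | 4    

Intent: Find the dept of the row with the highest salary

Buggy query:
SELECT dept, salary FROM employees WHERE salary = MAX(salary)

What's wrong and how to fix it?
Bug: WHERE is evaluated per row; an aggregate over the whole table isn't defined there

Fix: Use a subquery: WHERE salary = (SELECT MAX(salary) FROM employees)

Corrected query:
SELECT dept, salary FROM employees WHERE salary = (SELECT MAX(salary) FROM employees)

Result:
dept    | salary
--------+-------
Support | 177442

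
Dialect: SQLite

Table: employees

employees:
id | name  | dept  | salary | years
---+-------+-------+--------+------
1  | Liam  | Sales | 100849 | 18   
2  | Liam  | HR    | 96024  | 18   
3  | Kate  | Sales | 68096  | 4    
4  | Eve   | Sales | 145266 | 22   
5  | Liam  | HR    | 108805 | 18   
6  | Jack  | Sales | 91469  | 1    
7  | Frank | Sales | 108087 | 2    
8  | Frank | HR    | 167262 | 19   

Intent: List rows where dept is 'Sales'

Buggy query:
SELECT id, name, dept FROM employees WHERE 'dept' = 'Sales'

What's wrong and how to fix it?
Bug: Single quotes denote string literals in SQL; the column name is being compared as a constant string

Fix: Remove the quotes around the column name (or use double quotes for an identifier)

Corrected query:
SELECT id, name, dept FROM employees WHERE dept = 'Sales'

Result:
id | name  | dept 
---+-------+------
1  | Liam  | Sales
3  | Kate  | Sales
4  | Eve   | Sales
6  | Jack  | Sales
7  | Frank | Sales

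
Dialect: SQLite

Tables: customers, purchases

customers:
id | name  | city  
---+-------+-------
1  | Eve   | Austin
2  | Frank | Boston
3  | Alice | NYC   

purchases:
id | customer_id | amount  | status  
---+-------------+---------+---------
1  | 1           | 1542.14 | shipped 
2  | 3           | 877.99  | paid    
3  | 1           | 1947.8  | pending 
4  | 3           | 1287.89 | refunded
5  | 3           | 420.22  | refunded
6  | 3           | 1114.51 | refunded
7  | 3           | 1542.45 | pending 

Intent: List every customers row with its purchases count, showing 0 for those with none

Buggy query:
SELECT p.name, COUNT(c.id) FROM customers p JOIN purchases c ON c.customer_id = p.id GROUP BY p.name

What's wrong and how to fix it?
Bug: INNER JOIN drops customers rows that have no matching purchases rows

Fix: Switch to LEFT JOIN to retain unmatched parent rows

Corrected query:
SELECT p.name, COUNT(c.id) FROM customers p LEFT JOIN purchases c ON c.customer_id = p.id GROUP BY p.name

Result:
name  | COUNT(c.id)
------+------------
Alice | 5          
Eve   | 2          
Frank | 0          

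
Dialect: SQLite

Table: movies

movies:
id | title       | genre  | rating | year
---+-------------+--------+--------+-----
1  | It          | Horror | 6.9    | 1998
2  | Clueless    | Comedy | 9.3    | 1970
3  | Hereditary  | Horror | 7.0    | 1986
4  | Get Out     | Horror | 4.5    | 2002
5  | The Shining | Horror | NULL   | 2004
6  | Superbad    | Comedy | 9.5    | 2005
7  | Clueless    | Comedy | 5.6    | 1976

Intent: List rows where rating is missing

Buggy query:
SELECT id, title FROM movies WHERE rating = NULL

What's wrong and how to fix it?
Bug: Comparing to NULL with '=' never matches; NULL = NULL is unknown, not true

Fix: Replace '= NULL' with 'IS NULL'

Corrected query:
SELECT id, title FROM movies WHERE rating IS NULL

Result:
id | title      
---+------------
5  | The Shining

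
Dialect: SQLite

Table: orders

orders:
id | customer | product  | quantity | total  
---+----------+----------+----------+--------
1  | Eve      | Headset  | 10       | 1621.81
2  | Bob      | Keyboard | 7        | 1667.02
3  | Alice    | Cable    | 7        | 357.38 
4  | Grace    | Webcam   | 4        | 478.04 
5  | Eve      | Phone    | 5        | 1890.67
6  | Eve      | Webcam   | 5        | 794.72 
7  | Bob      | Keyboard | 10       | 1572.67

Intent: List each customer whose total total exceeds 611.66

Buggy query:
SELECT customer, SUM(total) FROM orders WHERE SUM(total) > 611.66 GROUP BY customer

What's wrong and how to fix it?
Bug: WHERE runs before GROUP BY, so aggregates aren't available there

Fix: Use HAVING (which filters groups after aggregation) instead of WHERE

Corrected query:
SELECT customer, SUM(total) FROM orders GROUP BY customer HAVING SUM(total) > 611.66

Result:
customer | SUM(total)
---------+-----------
Bob      | 3239.69   
Eve      | 4307.2    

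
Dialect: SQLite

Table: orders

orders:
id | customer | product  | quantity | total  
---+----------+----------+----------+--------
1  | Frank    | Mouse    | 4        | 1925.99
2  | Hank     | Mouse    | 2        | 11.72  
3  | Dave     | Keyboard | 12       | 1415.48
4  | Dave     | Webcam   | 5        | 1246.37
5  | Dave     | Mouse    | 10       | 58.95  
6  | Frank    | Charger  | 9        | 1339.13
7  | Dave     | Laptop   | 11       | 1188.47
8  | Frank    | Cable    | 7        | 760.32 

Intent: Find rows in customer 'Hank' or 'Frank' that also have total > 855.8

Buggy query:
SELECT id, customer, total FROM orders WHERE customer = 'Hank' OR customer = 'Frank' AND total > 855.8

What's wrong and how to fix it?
Bug: Without parentheses, AND is evaluated before OR, so the total filter only applies to the 'Frank' branch

Fix: Add parentheses around the OR so the AND applies to both alternatives

Corrected query:
SELECT id, customer, total FROM orders WHERE (customer = 'Hank' OR customer = 'Frank') AND total > 855.8

Result:
id | customer | total  
---+----------+--------
1  | Frank    | 1925.99
6  | Frank    | 1339.13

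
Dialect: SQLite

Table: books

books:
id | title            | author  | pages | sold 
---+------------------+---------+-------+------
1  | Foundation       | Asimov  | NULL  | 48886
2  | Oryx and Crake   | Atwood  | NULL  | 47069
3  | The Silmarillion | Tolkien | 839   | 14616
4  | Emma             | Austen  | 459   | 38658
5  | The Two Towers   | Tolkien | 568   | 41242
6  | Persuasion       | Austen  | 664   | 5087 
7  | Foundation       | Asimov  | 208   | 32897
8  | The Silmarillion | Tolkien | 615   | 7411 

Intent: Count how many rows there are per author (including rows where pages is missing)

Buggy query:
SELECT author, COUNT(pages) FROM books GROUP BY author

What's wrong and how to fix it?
Bug: COUNT(column) counts non-NULL values only; rows with NULL pages aren't counted

Fix: Use COUNT(*) to count all rows regardless of NULL

Corrected query:
SELECT author, COUNT(*) FROM books GROUP BY author

Result:
author  | COUNT(*)
--------+---------
Asimov  | 2       
Atwood  | 1       
Austen  | 2       
Tolkien | 3       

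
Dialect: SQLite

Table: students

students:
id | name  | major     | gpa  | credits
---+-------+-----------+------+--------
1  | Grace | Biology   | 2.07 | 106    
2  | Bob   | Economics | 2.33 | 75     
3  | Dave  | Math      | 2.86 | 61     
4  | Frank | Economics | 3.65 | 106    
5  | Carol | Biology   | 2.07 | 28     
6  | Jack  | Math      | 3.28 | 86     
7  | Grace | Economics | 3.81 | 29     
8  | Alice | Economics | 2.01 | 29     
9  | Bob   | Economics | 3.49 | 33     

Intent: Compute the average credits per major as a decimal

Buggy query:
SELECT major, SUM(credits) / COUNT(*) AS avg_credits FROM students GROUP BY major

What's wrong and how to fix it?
Bug: SUM(credits) and COUNT(*) are both integers; the division truncates the fractional part

Fix: Multiply by 1.0 (or CAST to REAL) to force floating-point division

Corrected query:
SELECT major, SUM(credits) * 1.0 / COUNT(*) AS avg_credits FROM students GROUP BY major

Result:
major     | avg_credits
----------+------------
Biology   | 67         
Economics | 54.4       
Math      | 73.5       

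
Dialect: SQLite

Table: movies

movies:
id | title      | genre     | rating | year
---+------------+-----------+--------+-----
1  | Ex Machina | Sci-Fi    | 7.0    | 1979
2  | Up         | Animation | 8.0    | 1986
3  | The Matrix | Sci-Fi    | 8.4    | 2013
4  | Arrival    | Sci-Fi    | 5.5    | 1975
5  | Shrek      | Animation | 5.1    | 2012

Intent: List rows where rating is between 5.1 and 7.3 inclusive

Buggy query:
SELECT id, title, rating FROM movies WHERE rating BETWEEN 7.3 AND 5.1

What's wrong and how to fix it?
Bug: BETWEEN expects the lower bound first; with 7.3 AND 5.1 the range is empty

Fix: Swap the bounds so the smaller value comes first

Corrected query:
SELECT id, title, rating FROM movies WHERE rating BETWEEN 5.1 AND 7.3

Result:
id | title      | rating
---+------------+-------
1  | Ex Machina | 7     
4  | Arrival    | 5.5   
5  | Shrek      | 5.1   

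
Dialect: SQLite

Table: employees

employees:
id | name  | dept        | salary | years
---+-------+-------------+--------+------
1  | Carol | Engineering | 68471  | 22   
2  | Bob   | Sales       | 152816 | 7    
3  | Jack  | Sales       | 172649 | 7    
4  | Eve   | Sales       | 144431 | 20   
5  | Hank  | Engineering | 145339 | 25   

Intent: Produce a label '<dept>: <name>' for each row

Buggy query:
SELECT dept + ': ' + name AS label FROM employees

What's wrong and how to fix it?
Bug: SQLite uses || for string concatenation; + coerces text to numbers (yielding 0)

Fix: Replace + with || to concatenate text

Corrected query:
SELECT dept || ': ' || name AS label FROM employees

Result:
label             
------------------
Engineering: Carol
Sales: Bob        
Sales: Jack       
Sales: Eve        
Engineering: Hank 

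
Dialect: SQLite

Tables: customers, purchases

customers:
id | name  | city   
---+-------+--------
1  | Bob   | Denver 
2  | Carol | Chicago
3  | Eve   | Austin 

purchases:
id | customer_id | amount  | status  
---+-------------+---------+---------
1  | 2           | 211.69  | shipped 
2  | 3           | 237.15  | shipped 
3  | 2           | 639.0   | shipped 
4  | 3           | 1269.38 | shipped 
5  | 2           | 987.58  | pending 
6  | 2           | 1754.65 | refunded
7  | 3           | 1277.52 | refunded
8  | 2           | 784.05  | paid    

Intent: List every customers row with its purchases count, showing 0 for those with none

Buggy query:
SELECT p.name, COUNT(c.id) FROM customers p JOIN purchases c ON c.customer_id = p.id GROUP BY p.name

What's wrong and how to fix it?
Bug: An inner join excludes parents with zero children

Fix: Use LEFT JOIN so parents without children still appear (COUNT(c.id) gives 0)

Corrected query:
SELECT p.name, COUNT(c.id) FROM customers p LEFT JOIN purchases c ON c.customer_id = p.id GROUP BY p.name

Result:
name  | COUNT(c.id)
------+------------
Bob   | 0          
Carol | 5          
Eve   | 3          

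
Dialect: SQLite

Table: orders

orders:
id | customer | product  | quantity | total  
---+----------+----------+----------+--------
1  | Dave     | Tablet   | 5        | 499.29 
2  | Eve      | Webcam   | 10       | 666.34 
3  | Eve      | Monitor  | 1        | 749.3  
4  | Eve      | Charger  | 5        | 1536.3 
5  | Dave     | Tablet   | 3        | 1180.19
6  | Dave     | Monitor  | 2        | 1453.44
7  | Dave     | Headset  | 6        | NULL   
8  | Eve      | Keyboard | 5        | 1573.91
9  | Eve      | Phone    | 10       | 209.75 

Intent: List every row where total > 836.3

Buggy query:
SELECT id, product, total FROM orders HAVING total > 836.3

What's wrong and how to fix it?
Bug: HAVING filters the output of aggregation, but this query has no GROUP BY and no aggregate functions, so SQLite rejects it (HAVING clause on a non-aggregate query); the condition here is per row

Fix: Use WHERE for row-level filtering

Corrected query:
SELECT id, product, total FROM orders WHERE total > 836.3

Result:
id | product  | total  
---+----------+--------
4  | Charger  | 1536.3 
5  | Tablet   | 1180.19
6  | Monitor  | 1453.44
8  | Keyboard | 1573.91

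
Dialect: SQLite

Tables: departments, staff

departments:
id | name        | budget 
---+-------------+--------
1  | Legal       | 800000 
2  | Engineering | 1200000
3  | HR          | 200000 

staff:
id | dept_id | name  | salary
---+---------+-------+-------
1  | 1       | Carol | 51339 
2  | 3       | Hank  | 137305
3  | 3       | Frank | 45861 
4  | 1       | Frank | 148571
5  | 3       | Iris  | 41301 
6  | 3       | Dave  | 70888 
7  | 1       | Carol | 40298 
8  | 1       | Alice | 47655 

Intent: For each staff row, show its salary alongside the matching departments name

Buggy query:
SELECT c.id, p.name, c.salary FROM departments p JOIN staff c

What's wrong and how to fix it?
Bug: Missing join condition: each staff row is matched to all departments rows instead of just its own

Fix: Add ON c.dept_id = p.id to the JOIN

Corrected query:
SELECT c.id, p.name, c.salary FROM departments p JOIN staff c ON c.dept_id = p.id

Result:
id | name  | salary
---+-------+-------
1  | Legal | 51339 
2  | HR    | 137305
3  | HR    | 45861 
4  | Legal | 148571
5  | HR    | 41301 
6  | HR    | 70888 
7  | Legal | 40298 
8  | Legal | 47655 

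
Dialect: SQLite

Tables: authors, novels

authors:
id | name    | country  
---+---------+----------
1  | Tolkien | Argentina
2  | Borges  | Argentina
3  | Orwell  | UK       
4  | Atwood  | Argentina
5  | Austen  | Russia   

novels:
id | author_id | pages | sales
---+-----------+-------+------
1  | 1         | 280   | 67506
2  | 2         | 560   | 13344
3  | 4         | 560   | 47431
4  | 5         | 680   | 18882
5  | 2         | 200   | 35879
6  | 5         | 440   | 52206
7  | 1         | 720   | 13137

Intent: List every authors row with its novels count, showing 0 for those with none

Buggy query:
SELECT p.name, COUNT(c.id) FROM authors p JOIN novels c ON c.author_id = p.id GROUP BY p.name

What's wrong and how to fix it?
Bug: An inner join excludes parents with zero children

Fix: Switch to LEFT JOIN to retain unmatched parent rows

Corrected query:
SELECT p.name, COUNT(c.id) FROM authors p LEFT JOIN novels c ON c.author_id = p.id GROUP BY p.name

Result:
name    | COUNT(c.id)
--------+------------
Atwood  | 1          
Austen  | 2          
Borges  | 2          
Orwell  | 0          
Tolkien | 2          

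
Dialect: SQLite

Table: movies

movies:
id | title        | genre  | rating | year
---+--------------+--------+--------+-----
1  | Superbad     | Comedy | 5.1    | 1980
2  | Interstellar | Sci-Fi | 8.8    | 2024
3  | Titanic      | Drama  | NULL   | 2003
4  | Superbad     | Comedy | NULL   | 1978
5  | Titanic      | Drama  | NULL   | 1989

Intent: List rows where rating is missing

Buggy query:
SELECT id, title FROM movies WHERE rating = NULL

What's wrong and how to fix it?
Bug: '= NULL' is always unknown in SQL three-valued logic, so no rows match

Fix: Use IS NULL to test for NULL

Corrected query:
SELECT id, title FROM movies WHERE rating IS NULL

Result:
id | title   
---+---------
3  | Titanic 
4  | Superbad
5  | Titanic 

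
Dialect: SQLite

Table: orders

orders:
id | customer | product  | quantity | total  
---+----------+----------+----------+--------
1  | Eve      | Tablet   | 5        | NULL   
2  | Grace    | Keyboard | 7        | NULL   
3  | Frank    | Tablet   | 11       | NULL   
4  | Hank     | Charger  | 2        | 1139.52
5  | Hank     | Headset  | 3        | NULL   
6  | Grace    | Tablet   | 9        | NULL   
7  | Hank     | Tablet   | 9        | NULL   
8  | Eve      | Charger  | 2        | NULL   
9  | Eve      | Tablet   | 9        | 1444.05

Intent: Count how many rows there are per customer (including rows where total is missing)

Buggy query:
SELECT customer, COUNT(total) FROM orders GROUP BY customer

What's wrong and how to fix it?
Bug: COUNT(total) skips NULLs, so groups with missing total are undercounted

Fix: Use COUNT(*) to count all rows regardless of NULL

Corrected query:
SELECT customer, COUNT(*) FROM orders GROUP BY customer

Result:
customer | COUNT(*)
---------+---------
Eve      | 3       
Frank    | 1       
Grace    | 2       
Hank     | 3       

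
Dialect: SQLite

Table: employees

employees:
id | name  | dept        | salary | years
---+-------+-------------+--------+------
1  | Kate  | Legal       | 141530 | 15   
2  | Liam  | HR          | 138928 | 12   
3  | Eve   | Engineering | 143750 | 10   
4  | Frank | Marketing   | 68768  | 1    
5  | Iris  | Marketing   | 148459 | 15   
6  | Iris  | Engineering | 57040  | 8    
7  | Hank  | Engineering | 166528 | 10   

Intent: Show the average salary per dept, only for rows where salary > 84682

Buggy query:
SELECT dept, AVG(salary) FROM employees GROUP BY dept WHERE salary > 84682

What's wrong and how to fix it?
Bug: WHERE cannot follow GROUP BY

Fix: Move the WHERE clause before GROUP BY

Corrected query:
SELECT dept, AVG(salary) FROM employees WHERE salary > 84682 GROUP BY dept

Result:
dept        | AVG(salary)
------------+------------
Engineering | 155139     
HR          | 138928     
Legal       | 141530     
Marketing   | 148459     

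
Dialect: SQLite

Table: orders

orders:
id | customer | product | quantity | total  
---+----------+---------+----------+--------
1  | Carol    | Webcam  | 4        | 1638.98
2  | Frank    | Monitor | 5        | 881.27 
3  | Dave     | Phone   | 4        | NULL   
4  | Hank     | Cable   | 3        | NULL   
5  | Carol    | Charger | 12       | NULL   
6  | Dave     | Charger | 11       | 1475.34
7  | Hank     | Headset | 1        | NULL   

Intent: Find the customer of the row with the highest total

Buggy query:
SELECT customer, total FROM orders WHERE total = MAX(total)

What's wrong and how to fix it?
Bug: WHERE is evaluated per row; an aggregate over the whole table isn't defined there

Fix: Use a subquery: WHERE total = (SELECT MAX(total) FROM orders)

Corrected query:
SELECT customer, total FROM orders WHERE total = (SELECT MAX(total) FROM orders)

Result:
customer | total  
---------+--------
Carol    | 1638.98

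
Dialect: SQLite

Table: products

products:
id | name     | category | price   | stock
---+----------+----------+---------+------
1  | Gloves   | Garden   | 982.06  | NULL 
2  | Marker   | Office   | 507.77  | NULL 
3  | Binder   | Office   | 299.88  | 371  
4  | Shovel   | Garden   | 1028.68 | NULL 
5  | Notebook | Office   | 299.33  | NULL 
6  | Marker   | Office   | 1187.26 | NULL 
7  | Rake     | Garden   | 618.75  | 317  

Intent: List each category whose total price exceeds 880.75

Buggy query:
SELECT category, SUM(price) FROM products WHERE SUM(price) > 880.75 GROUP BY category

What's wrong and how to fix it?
Bug: WHERE runs before GROUP BY, so aggregates aren't available there

Fix: Move the aggregate condition to a HAVING clause

Corrected query:
SELECT category, SUM(price) FROM products GROUP BY category HAVING SUM(price) > 880.75

Result:
category | SUM(price)
---------+-----------
Garden   | 2629.49   
Office   | 2294.24   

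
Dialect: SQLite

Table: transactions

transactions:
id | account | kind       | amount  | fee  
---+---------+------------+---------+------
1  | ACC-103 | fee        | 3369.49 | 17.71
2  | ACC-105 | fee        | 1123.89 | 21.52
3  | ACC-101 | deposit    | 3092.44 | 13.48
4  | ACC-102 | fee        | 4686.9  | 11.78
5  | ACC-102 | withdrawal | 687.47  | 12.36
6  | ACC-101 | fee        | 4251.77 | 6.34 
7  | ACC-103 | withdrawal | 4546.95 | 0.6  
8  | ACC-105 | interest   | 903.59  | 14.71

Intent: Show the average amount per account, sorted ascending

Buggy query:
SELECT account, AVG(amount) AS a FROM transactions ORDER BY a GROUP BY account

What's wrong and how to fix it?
Bug: ORDER BY appears before GROUP BY; SQL clause order requires GROUP BY first

Fix: Reorder: SELECT … FROM … GROUP BY … ORDER BY …

Corrected query:
SELECT account, AVG(amount) AS a FROM transactions GROUP BY account ORDER BY a

Result:
account | a       
--------+---------
ACC-105 | 1013.74 
ACC-102 | 2687.185
ACC-101 | 3672.105
ACC-103 | 3958.22 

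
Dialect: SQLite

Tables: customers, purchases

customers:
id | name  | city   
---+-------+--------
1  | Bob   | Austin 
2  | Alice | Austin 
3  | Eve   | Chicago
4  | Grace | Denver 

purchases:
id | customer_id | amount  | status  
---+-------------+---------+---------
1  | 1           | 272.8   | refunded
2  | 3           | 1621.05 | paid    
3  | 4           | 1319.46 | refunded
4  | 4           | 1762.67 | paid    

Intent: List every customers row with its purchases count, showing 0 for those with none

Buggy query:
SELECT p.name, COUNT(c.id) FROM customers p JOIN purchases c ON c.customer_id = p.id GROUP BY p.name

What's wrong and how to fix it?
Bug: INNER JOIN drops customers rows that have no matching purchases rows

Fix: Switch to LEFT JOIN to retain unmatched parent rows

Corrected query:
SELECT p.name, COUNT(c.id) FROM customers p LEFT JOIN purchases c ON c.customer_id = p.id GROUP BY p.name

Result:
name  | COUNT(c.id)
------+------------
Alice | 0          
Bob   | 1          
Eve   | 1          
Grace | 2          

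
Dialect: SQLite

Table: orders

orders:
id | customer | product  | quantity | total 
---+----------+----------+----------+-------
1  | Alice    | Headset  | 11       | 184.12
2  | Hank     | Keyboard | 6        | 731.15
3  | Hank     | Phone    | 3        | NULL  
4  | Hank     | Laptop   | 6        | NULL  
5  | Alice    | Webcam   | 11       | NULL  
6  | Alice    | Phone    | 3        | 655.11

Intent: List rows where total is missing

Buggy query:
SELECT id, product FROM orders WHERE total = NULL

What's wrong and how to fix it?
Bug: Comparing to NULL with '=' never matches; NULL = NULL is unknown, not true

Fix: Use IS NULL to test for NULL

Corrected query:
SELECT id, product FROM orders WHERE total IS NULL

Result:
id | product
---+--------
3  | Phone  
4  | Laptop 
5  | Webcam 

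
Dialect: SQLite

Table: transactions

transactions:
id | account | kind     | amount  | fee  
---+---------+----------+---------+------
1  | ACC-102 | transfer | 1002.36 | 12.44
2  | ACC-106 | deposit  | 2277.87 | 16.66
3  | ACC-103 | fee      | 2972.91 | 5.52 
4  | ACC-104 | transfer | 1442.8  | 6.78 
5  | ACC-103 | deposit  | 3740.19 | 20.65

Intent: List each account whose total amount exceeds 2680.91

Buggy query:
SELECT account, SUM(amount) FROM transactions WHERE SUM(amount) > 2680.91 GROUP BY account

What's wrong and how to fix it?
Bug: Aggregate functions cannot appear in a WHERE clause

Fix: Move the aggregate condition to a HAVING clause

Corrected query:
SELECT account, SUM(amount) FROM transactions GROUP BY account HAVING SUM(amount) > 2680.91

Result:
account | SUM(amount)
--------+------------
ACC-103 | 6713.1     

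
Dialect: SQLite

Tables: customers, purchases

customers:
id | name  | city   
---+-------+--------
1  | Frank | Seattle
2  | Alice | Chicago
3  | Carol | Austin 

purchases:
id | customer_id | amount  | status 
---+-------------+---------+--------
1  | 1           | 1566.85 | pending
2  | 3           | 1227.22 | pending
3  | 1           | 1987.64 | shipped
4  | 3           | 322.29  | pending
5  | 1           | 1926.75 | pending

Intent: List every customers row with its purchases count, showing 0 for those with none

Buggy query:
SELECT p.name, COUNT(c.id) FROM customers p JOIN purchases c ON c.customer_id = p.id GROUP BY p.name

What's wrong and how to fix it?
Bug: INNER JOIN drops customers rows that have no matching purchases rows

Fix: Switch to LEFT JOIN to retain unmatched parent rows

Corrected query:
SELECT p.name, COUNT(c.id) FROM customers p LEFT JOIN purchases c ON c.customer_id = p.id GROUP BY p.name

Result:
name  | COUNT(c.id)
------+------------
Alice | 0          
Carol | 2          
Frank | 3          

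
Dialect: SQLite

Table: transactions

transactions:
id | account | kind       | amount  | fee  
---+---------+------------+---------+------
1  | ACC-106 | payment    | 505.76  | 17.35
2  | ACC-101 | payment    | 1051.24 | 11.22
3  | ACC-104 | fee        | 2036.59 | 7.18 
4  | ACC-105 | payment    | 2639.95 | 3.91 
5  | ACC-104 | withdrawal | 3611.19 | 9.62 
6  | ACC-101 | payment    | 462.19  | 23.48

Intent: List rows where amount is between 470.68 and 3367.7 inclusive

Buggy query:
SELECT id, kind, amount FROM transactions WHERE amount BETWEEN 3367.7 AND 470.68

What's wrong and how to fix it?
Bug: BETWEEN expects the lower bound first; with 3367.7 AND 470.68 the range is empty

Fix: Write BETWEEN 470.68 AND 3367.7

Corrected query:
SELECT id, kind, amount FROM transactions WHERE amount BETWEEN 470.68 AND 3367.7

Result:
id | kind    | amount 
---+---------+--------
1  | payment | 505.76 
2  | payment | 1051.24
3  | fee     | 2036.59
4  | payment | 2639.95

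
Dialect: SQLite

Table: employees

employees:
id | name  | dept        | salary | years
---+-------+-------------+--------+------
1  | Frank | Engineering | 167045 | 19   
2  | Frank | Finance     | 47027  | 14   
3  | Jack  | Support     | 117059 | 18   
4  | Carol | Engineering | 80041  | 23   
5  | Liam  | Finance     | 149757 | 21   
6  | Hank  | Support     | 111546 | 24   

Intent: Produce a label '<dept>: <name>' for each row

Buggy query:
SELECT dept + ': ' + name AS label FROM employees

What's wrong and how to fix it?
Bug: '+' is numeric addition; on text columns SQLite converts them to 0 instead of concatenating

Fix: Replace + with || to concatenate text

Corrected query:
SELECT dept || ': ' || name AS label FROM employees

Result:
label             
------------------
Engineering: Frank
Finance: Frank    
Support: Jack     
Engineering: Carol
Finance: Liam     
Support: Hank     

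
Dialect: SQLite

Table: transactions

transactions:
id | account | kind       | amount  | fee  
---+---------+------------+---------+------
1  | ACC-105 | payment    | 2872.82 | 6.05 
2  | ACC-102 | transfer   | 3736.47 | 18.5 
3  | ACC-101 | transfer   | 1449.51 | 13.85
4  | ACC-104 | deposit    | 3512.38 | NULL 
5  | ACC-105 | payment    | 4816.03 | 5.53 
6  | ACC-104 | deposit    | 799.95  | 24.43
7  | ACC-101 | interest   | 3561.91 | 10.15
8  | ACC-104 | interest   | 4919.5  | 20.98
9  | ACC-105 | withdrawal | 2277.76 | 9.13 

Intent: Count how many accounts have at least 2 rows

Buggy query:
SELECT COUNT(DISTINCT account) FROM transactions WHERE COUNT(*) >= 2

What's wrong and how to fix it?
Bug: COUNT(*) cannot appear in WHERE; the per-group count doesn't exist yet

Fix: Use a subquery that GROUPs and filters with HAVING, then count its rows

Corrected query:
SELECT COUNT(*) FROM (SELECT account FROM transactions GROUP BY account HAVING COUNT(*) >= 2)

Result:
COUNT(*)
--------
3       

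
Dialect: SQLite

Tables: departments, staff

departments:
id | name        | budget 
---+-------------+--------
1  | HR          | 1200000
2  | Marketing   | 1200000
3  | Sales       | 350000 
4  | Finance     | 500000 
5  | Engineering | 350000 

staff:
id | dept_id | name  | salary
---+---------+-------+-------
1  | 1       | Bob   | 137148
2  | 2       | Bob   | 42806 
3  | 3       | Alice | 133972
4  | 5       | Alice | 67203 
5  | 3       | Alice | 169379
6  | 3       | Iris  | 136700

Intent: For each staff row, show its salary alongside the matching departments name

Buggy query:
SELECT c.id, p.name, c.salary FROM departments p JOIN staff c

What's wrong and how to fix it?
Bug: JOIN with no ON clause produces a cartesian product; every staff row pairs with every departments row

Fix: Add ON c.dept_id = p.id to the JOIN

Corrected query:
SELECT c.id, p.name, c.salary FROM departments p JOIN staff c ON c.dept_id = p.id

Result:
id | name        | salary
---+-------------+-------
1  | HR          | 137148
2  | Marketing   | 42806 
3  | Sales       | 133972
4  | Engineering | 67203 
5  | Sales       | 169379
6  | Sales       | 136700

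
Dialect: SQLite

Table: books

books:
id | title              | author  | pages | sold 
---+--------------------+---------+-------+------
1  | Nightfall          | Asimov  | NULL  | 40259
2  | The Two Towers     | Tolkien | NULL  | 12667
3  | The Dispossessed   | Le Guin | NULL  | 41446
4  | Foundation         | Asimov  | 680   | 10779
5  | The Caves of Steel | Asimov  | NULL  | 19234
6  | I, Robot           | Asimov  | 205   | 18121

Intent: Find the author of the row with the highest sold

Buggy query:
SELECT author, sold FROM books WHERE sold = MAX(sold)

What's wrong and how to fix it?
Bug: WHERE is evaluated per row; an aggregate over the whole table isn't defined there

Fix: Wrap MAX in a scalar subquery so WHERE compares against a single value

Corrected query:
SELECT author, sold FROM books WHERE sold = (SELECT MAX(sold) FROM books)

Result:
author  | sold 
--------+------
Le Guin | 41446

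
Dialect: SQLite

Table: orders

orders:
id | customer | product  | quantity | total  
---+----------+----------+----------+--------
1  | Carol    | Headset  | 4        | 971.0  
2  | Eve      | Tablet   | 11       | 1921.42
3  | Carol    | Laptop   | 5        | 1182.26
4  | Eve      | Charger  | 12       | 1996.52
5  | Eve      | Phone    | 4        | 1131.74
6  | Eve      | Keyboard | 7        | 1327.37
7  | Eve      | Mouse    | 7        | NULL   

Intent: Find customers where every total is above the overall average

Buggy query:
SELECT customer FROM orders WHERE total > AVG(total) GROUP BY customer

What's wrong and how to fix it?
Bug: WHERE evaluates per row before aggregation, so AVG() is unavailable

Fix: Compute the overall average in a scalar subquery and compare each group's MIN against it in HAVING

Corrected query:
SELECT customer FROM orders GROUP BY customer HAVING MIN(total) > (SELECT AVG(total) FROM orders)

Result:
(no rows)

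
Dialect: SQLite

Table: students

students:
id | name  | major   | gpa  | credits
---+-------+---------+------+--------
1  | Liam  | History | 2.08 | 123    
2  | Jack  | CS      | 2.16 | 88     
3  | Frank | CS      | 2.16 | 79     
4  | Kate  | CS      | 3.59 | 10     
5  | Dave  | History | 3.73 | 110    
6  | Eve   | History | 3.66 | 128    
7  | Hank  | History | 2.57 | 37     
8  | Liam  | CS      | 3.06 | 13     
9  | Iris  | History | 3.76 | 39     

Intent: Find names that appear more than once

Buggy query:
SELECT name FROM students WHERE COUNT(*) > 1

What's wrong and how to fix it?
Bug: COUNT(*) is an aggregate and cannot be used in WHERE

Fix: Group first, then use HAVING for the count condition

Corrected query:
SELECT name FROM students GROUP BY name HAVING COUNT(*) > 1

Result:
name
----
Liam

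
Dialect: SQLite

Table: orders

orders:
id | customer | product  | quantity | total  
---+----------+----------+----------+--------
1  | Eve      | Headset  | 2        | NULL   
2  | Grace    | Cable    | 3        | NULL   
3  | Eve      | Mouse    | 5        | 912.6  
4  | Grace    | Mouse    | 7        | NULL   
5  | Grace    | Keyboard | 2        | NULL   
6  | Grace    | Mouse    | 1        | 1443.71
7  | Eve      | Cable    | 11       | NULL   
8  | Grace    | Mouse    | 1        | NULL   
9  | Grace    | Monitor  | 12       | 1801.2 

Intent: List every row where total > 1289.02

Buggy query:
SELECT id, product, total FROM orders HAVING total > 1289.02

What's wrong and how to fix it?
Bug: This is a non-aggregate query (no GROUP BY, no aggregates), so in SQLite the HAVING clause is invalid here; a row-level condition belongs in WHERE

Fix: Replace HAVING with WHERE since the condition applies to individual rows

Corrected query:
SELECT id, product, total FROM orders WHERE total > 1289.02

Result:
id | product | total  
---+---------+--------
6  | Mouse   | 1443.71
9  | Monitor | 1801.2 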